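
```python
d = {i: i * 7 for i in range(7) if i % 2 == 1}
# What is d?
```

{1: 7, 3: 21, 5: 35}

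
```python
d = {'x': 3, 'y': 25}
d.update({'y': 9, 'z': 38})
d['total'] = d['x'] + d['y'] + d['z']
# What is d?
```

After line 1: d = {'x': 3, 'y': 25}
After line 2 (y overwritten, z added): d = {'x': 3, 'y': 9, 'z': 38}
After line 3 (total = 3 + 9 + 38 = 50): d = {'x': 3, 'y': 9, 'z': 38, 'total': 50}

{'x': 3, 'y': 9, 'z': 38, 'total': 50}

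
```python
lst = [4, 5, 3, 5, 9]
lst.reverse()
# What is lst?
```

[9, 5, 3, 5, 4]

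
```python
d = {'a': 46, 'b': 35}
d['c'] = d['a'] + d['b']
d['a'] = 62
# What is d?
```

After line 1: d = {'a': 46, 'b': 35}
After line 2 (d['c'] = 46 + 35): d = {'a': 46, 'b': 35, 'c': 81}
After line 3: d = {'a': 62, 'b': 35, 'c': 81}

{'a': 62, 'b': 35, 'c': 81}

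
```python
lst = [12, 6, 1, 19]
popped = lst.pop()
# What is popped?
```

19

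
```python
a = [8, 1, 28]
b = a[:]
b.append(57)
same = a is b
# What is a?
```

After line 1: a = [8, 1, 28]
After line 2 (b = a[:] is a shallow copy, new object): a = [8, 1, 28], b = [8, 1, 28]
After line 3 (append only mutates b): a = [8, 1, 28], b = [8, 1, 28, 57]
After line 4 (same = a is b; different objects -> False): same = False

[8, 1, 28]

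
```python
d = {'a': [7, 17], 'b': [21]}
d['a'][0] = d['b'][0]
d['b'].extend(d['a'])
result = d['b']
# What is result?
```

After line 1: d = {'a': [7, 17], 'b': [21]}
After line 2 (a[0] = b[0] = 21): d = {'a': [21, 17], 'b': [21]}
After line 3 (b.extend(a) appends [21, 17]): d = {'a': [21, 17], 'b': [21, 21, 17]}
After line 4: result = d['b'] = [21, 21, 17]

[21, 21, 17]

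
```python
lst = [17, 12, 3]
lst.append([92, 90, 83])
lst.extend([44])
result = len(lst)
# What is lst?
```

After line 1: lst = [17, 12, 3]
After line 2 (append adds [92, 90, 83] as single element): lst = [17, 12, 3, [92, 90, 83]]
After line 3 (extend unpacks [44], adds 44): lst = [17, 12, 3, [92, 90, 83], 44]
After line 4: result = len(lst) = 5

[17, 12, 3, [92, 90, 83], 44]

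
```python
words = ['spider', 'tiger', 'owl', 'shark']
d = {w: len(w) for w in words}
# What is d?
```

{'spider': 6, 'tiger': 5, 'owl': 3, 'shark': 5}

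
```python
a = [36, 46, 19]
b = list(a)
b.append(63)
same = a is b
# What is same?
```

After line 1: a = [36, 46, 19]
After line 2 (b = list(a) is a shallow copy, new object): a = [36, 46, 19], b = [36, 46, 19]
After line 3 (append only mutates b): a = [36, 46, 19], b = [36, 46, 19, 63]
After line 4 (same = a is b; different objects -> False): same = False

False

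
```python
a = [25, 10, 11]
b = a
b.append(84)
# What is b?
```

After line 1: a = [25, 10, 11]
After line 2 (b = a is an alias, same object): a = [25, 10, 11], b = [25, 10, 11]
After line 3 (b.append mutates the shared list): a = [25, 10, 11, 84], b = [25, 10, 11, 84]

[25, 10, 11, 84]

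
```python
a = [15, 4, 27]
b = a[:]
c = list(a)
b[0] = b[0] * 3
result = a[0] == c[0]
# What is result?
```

After line 1: a = [15, 4, 27]
After line 2 (b = a[:], copy): a = [15, 4, 27], b = [15, 4, 27]
After line 3 (c = list(a) is a copy, new object): c = [15, 4, 27]
After line 4 (b[0] = 15 * 3 = 45; only b mutates (copy)): a = [15, 4, 27], b = [45, 4, 27], c = [15, 4, 27]
After line 5 (a[0] = 15, c[0] = 15; result = True)

True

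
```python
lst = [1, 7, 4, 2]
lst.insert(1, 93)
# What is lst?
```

[1, 93, 7, 4, 2]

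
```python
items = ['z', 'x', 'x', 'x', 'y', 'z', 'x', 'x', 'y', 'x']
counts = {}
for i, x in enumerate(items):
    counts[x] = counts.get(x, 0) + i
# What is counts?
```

Initial: counts = {}, items = ['z', 'x', 'x', 'x', 'y', 'z', 'x', 'x', 'y', 'x']
i=0, x='z': counts = {'z': 0}
i=1, x='x': counts = {'z': 0, 'x': 1}
i=2, x='x': counts = {'z': 0, 'x': 3}
i=3, x='x': counts = {'z': 0, 'x': 6}
i=4, x='y': counts = {'z': 0, 'x': 6, 'y': 4}
i=5, x='z': counts = {'z': 5, 'x': 6, 'y': 4}
i=6, x='x': counts = {'z': 5, 'x': 12, 'y': 4}
i=7, x='x': counts = {'z': 5, 'x': 19, 'y': 4}
i=8, x='y': counts = {'z': 5, 'x': 19, 'y': 12}
i=9, x='x': counts = {'z': 5, 'x': 28, 'y': 12}

{'z': 5, 'x': 28, 'y': 12}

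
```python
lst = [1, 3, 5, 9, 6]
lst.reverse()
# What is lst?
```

[6, 9, 5, 3, 1]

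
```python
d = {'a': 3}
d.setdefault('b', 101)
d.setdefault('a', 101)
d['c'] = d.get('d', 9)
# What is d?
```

After line 1: d = {'a': 3}
After line 2 (setdefault adds 'b'=101): d = {'a': 3, 'b': 101}
After line 3 (setdefault 'a' no-op, already exists): d = {'a': 3, 'b': 101}
After line 4 (get('d', 9) returns default since 'd' not in d): d = {'a': 3, 'b': 101, 'c': 9}

{'a': 3, 'b': 101, 'c': 9}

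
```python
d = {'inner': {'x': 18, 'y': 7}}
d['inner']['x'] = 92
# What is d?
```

After line 1: d = {'inner': {'x': 18, 'y': 7}}
After line 2 (inner x overwritten): d = {'inner': {'x': 92, 'y': 7}}

{'inner': {'x': 92, 'y': 7}}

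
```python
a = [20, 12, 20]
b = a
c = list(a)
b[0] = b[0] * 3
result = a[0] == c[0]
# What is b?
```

After line 1: a = [20, 12, 20]
After line 2 (b = a, alias): a = [20, 12, 20], b = [20, 12, 20]
After line 3 (c = list(a) is a copy, new object): c = [20, 12, 20]
After line 4 (b[0] = 20 * 3 = 60; mutates shared a/b): a = b = [60, 12, 20], c = [20, 12, 20]
After line 5 (a[0] = 60, c[0] = 20; result = False)

[60, 12, 20]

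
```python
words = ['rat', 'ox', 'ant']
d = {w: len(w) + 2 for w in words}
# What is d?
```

{'rat': 5, 'ox': 4, 'ant': 5}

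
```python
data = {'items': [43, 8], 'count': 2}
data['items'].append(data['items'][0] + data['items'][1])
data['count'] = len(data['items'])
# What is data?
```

After line 1: data = {'items': [43, 8], 'count': 2}
After line 2 (append 43 + 8 = 51): data = {'items': [43, 8, 51], 'count': 2}
After line 3 (count = len(items) = 3): data = {'items': [43, 8, 51], 'count': 3}

{'items': [43, 8, 51], 'count': 3}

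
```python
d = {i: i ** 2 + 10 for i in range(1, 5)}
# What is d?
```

{1: 11, 2: 14, 3: 19, 4: 26}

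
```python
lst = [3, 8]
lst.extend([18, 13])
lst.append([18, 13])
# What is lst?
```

After line 1: lst = [3, 8]
After line 2 (extend unpacks [18, 13]): lst = [3, 8, 18, 13]
After line 3 (append adds [18, 13] as single element): lst = [3, 8, 18, 13, [18, 13]]

[3, 8, 18, 13, [18, 13]]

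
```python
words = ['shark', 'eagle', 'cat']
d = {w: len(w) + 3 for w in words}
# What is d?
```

{'shark': 8, 'eagle': 8, 'cat': 6}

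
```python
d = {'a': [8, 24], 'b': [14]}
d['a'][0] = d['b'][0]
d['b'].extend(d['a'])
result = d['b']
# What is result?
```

After line 1: d = {'a': [8, 24], 'b': [14]}
After line 2 (a[0] = b[0] = 14): d = {'a': [14, 24], 'b': [14]}
After line 3 (b.extend(a) appends [14, 24]): d = {'a': [14, 24], 'b': [14, 14, 24]}
After line 4: result = d['b'] = [14, 14, 24]

[14, 14, 24]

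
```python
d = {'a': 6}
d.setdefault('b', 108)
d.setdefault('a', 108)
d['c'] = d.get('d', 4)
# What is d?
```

After line 1: d = {'a': 6}
After line 2 (setdefault adds 'b'=108): d = {'a': 6, 'b': 108}
After line 3 (setdefault 'a' no-op, already exists): d = {'a': 6, 'b': 108}
After line 4 (get('d', 4) returns default since 'd' not in d): d = {'a': 6, 'b': 108, 'c': 4}

{'a': 6, 'b': 108, 'c': 4}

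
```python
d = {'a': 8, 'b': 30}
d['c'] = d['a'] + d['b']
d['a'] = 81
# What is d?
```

After line 1: d = {'a': 8, 'b': 30}
After line 2 (d['c'] = 8 + 30): d = {'a': 8, 'b': 30, 'c': 38}
After line 3: d = {'a': 81, 'b': 30, 'c': 38}

{'a': 81, 'b': 30, 'c': 38}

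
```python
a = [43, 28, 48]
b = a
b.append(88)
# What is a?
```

After line 1: a = [43, 28, 48]
After line 2 (b = a is an alias, same object): a = [43, 28, 48], b = [43, 28, 48]
After line 3 (b.append mutates the shared list): a = [43, 28, 48, 88], b = [43, 28, 48, 88]

[43, 28, 48, 88]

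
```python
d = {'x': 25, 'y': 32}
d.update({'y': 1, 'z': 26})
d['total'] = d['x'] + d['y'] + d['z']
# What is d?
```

After line 1: d = {'x': 25, 'y': 32}
After line 2 (y overwritten, z added): d = {'x': 25, 'y': 1, 'z': 26}
After line 3 (total = 25 + 1 + 26 = 52): d = {'x': 25, 'y': 1, 'z': 26, 'total': 52}

{'x': 25, 'y': 1, 'z': 26, 'total': 52}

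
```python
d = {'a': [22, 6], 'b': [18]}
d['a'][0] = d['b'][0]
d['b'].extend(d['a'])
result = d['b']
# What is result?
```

After line 1: d = {'a': [22, 6], 'b': [18]}
After line 2 (a[0] = b[0] = 18): d = {'a': [18, 6], 'b': [18]}
After line 3 (b.extend(a) appends [18, 6]): d = {'a': [18, 6], 'b': [18, 18, 6]}
After line 4: result = d['b'] = [18, 18, 6]

[18, 18, 6]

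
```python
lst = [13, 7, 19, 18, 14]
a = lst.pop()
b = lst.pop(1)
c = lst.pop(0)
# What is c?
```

After line 1: lst = [13, 7, 19, 18, 14]
After line 2 (pop() -> a = 14): lst = [13, 7, 19, 18]
After line 3 (pop(1) -> b = 7): lst = [13, 19, 18]
After line 4 (pop(0) -> c = 13): lst = [19, 18]

13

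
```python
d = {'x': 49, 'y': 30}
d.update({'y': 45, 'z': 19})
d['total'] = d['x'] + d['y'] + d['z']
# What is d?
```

After line 1: d = {'x': 49, 'y': 30}
After line 2 (y overwritten, z added): d = {'x': 49, 'y': 45, 'z': 19}
After line 3 (total = 49 + 45 + 19 = 113): d = {'x': 49, 'y': 45, 'z': 19, 'total': 113}

{'x': 49, 'y': 45, 'z': 19, 'total': 113}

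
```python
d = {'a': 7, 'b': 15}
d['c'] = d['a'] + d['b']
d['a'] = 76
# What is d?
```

After line 1: d = {'a': 7, 'b': 15}
After line 2 (d['c'] = 7 + 15): d = {'a': 7, 'b': 15, 'c': 22}
After line 3: d = {'a': 76, 'b': 15, 'c': 22}

{'a': 76, 'b': 15, 'c': 22}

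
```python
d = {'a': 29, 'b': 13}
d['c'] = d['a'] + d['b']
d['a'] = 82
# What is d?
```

After line 1: d = {'a': 29, 'b': 13}
After line 2 (d['c'] = 29 + 13): d = {'a': 29, 'b': 13, 'c': 42}
After line 3: d = {'a': 82, 'b': 13, 'c': 42}

{'a': 82, 'b': 13, 'c': 42}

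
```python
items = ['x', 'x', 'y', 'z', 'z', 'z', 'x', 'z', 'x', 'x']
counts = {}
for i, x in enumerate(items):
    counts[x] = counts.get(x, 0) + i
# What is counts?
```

Initial: counts = {}, items = ['x', 'x', 'y', 'z', 'z', 'z', 'x', 'z', 'x', 'x']
i=0, x='x': counts = {'x': 0}
i=1, x='x': counts = {'x': 1}
i=2, x='y': counts = {'x': 1, 'y': 2}
i=3, x='z': counts = {'x': 1, 'y': 2, 'z': 3}
i=4, x='z': counts = {'x': 1, 'y': 2, 'z': 7}
i=5, x='z': counts = {'x': 1, 'y': 2, 'z': 12}
i=6, x='x': counts = {'x': 7, 'y': 2, 'z': 12}
i=7, x='z': counts = {'x': 7, 'y': 2, 'z': 19}
i=8, x='x': counts = {'x': 15, 'y': 2, 'z': 19}
i=9, x='x': counts = {'x': 24, 'y': 2, 'z': 19}

{'x': 24, 'y': 2, 'z': 19}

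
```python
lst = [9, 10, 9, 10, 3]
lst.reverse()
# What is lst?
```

[3, 10, 9, 10, 9]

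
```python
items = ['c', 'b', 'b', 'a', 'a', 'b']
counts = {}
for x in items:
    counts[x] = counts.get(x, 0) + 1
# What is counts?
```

Initial: counts = {}, items = ['c', 'b', 'b', 'a', 'a', 'b']
See 'c': counts = {'c': 1}
See 'b': counts = {'c': 1, 'b': 1}
See 'b': counts = {'c': 1, 'b': 2}
See 'a': counts = {'c': 1, 'b': 2, 'a': 1}
See 'a': counts = {'c': 1, 'b': 2, 'a': 2}
See 'b': counts = {'c': 1, 'b': 3, 'a': 2}

{'c': 1, 'b': 3, 'a': 2}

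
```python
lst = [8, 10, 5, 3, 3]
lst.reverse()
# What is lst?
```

[3, 3, 5, 10, 8]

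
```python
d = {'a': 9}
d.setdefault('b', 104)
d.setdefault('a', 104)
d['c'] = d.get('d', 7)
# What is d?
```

After line 1: d = {'a': 9}
After line 2 (setdefault adds 'b'=104): d = {'a': 9, 'b': 104}
After line 3 (setdefault 'a' no-op, already exists): d = {'a': 9, 'b': 104}
After line 4 (get('d', 7) returns default since 'd' not in d): d = {'a': 9, 'b': 104, 'c': 7}

{'a': 9, 'b': 104, 'c': 7}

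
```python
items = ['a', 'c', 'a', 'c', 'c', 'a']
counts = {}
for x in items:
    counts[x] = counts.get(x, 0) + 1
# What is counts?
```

Initial: counts = {}, items = ['a', 'c', 'a', 'c', 'c', 'a']
See 'a': counts = {'a': 1}
See 'c': counts = {'a': 1, 'c': 1}
See 'a': counts = {'a': 2, 'c': 1}
See 'c': counts = {'a': 2, 'c': 2}
See 'c': counts = {'a': 2, 'c': 3}
See 'a': counts = {'a': 3, 'c': 3}

{'a': 3, 'c': 3}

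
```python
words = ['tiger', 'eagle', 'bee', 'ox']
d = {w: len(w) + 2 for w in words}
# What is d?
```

{'tiger': 7, 'eagle': 7, 'bee': 5, 'ox': 4}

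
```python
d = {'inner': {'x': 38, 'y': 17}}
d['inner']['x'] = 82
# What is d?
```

After line 1: d = {'inner': {'x': 38, 'y': 17}}
After line 2 (inner x overwritten): d = {'inner': {'x': 82, 'y': 17}}

{'inner': {'x': 82, 'y': 17}}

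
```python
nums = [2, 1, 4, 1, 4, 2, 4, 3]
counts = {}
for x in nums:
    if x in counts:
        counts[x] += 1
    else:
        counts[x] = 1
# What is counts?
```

Initial: counts = {}, nums = [2, 1, 4, 1, 4, 2, 4, 3]
See 2: counts = {2: 1}
See 1: counts = {2: 1, 1: 1}
See 4: counts = {2: 1, 1: 1, 4: 1}
See 1: counts = {2: 1, 1: 2, 4: 1}
See 4: counts = {2: 1, 1: 2, 4: 2}
See 2: counts = {2: 2, 1: 2, 4: 2}
See 4: counts = {2: 2, 1: 2, 4: 3}
See 3: counts = {2: 2, 1: 2, 4: 3, 3: 1}

{2: 2, 1: 2, 4: 3, 3: 1}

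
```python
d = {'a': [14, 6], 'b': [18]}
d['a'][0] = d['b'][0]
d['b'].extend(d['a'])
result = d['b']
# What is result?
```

After line 1: d = {'a': [14, 6], 'b': [18]}
After line 2 (a[0] = b[0] = 18): d = {'a': [18, 6], 'b': [18]}
After line 3 (b.extend(a) appends [18, 6]): d = {'a': [18, 6], 'b': [18, 18, 6]}
After line 4: result = d['b'] = [18, 18, 6]

[18, 18, 6]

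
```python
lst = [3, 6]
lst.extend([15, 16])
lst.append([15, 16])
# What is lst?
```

After line 1: lst = [3, 6]
After line 2 (extend unpacks [15, 16]): lst = [3, 6, 15, 16]
After line 3 (append adds [15, 16] as single element): lst = [3, 6, 15, 16, [15, 16]]

[3, 6, 15, 16, [15, 16]]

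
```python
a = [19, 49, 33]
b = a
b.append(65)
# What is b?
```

After line 1: a = [19, 49, 33]
After line 2 (b = a is an alias, same object): a = [19, 49, 33], b = [19, 49, 33]
After line 3 (b.append mutates the shared list): a = [19, 49, 33, 65], b = [19, 49, 33, 65]

[19, 49, 33, 65]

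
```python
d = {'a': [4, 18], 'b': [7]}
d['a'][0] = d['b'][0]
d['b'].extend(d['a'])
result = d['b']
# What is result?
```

After line 1: d = {'a': [4, 18], 'b': [7]}
After line 2 (a[0] = b[0] = 7): d = {'a': [7, 18], 'b': [7]}
After line 3 (b.extend(a) appends [7, 18]): d = {'a': [7, 18], 'b': [7, 7, 18]}
After line 4: result = d['b'] = [7, 7, 18]

[7, 7, 18]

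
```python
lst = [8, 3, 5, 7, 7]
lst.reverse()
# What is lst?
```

[7, 7, 5, 3, 8]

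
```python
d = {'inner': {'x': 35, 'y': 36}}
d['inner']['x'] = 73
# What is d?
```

After line 1: d = {'inner': {'x': 35, 'y': 36}}
After line 2 (inner x overwritten): d = {'inner': {'x': 73, 'y': 36}}

{'inner': {'x': 73, 'y': 36}}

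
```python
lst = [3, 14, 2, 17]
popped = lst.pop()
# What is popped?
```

17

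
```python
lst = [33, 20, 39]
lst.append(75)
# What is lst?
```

[33, 20, 39, 75]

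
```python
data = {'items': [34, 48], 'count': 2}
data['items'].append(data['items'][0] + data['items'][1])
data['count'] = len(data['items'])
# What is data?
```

After line 1: data = {'items': [34, 48], 'count': 2}
After line 2 (append 34 + 48 = 82): data = {'items': [34, 48, 82], 'count': 2}
After line 3 (count = len(items) = 3): data = {'items': [34, 48, 82], 'count': 3}

{'items': [34, 48, 82], 'count': 3}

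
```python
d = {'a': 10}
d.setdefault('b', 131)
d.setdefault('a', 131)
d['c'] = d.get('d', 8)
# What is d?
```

After line 1: d = {'a': 10}
After line 2 (setdefault adds 'b'=131): d = {'a': 10, 'b': 131}
After line 3 (setdefault 'a' no-op, already exists): d = {'a': 10, 'b': 131}
After line 4 (get('d', 8) returns default since 'd' not in d): d = {'a': 10, 'b': 131, 'c': 8}

{'a': 10, 'b': 131, 'c': 8}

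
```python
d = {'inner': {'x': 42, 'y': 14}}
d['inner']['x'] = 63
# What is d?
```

After line 1: d = {'inner': {'x': 42, 'y': 14}}
After line 2 (inner x overwritten): d = {'inner': {'x': 63, 'y': 14}}

{'inner': {'x': 63, 'y': 14}}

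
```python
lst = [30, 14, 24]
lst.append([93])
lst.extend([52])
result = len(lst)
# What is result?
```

After line 1: lst = [30, 14, 24]
After line 2 (append adds [93] as single element): lst = [30, 14, 24, [93]]
After line 3 (extend unpacks [52], adds 52): lst = [30, 14, 24, [93], 52]
After line 4: result = len(lst) = 5

5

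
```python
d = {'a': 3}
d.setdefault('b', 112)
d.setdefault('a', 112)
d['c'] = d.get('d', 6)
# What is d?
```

After line 1: d = {'a': 3}
After line 2 (setdefault adds 'b'=112): d = {'a': 3, 'b': 112}
After line 3 (setdefault 'a' no-op, already exists): d = {'a': 3, 'b': 112}
After line 4 (get('d', 6) returns default since 'd' not in d): d = {'a': 3, 'b': 112, 'c': 6}

{'a': 3, 'b': 112, 'c': 6}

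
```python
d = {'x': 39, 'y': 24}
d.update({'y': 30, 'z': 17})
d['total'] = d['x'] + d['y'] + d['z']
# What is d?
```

After line 1: d = {'x': 39, 'y': 24}
After line 2 (y overwritten, z added): d = {'x': 39, 'y': 30, 'z': 17}
After line 3 (total = 39 + 30 + 17 = 86): d = {'x': 39, 'y': 30, 'z': 17, 'total': 86}

{'x': 39, 'y': 30, 'z': 17, 'total': 86}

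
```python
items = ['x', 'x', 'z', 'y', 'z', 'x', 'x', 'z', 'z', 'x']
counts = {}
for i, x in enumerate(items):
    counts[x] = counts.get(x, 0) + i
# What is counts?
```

Initial: counts = {}, items = ['x', 'x', 'z', 'y', 'z', 'x', 'x', 'z', 'z', 'x']
i=0, x='x': counts = {'x': 0}
i=1, x='x': counts = {'x': 1}
i=2, x='z': counts = {'x': 1, 'z': 2}
i=3, x='y': counts = {'x': 1, 'z': 2, 'y': 3}
i=4, x='z': counts = {'x': 1, 'z': 6, 'y': 3}
i=5, x='x': counts = {'x': 6, 'z': 6, 'y': 3}
i=6, x='x': counts = {'x': 12, 'z': 6, 'y': 3}
i=7, x='z': counts = {'x': 12, 'z': 13, 'y': 3}
i=8, x='z': counts = {'x': 12, 'z': 21, 'y': 3}
i=9, x='x': counts = {'x': 21, 'z': 21, 'y': 3}

{'x': 21, 'z': 21, 'y': 3}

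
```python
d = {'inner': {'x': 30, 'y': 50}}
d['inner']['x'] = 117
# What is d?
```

After line 1: d = {'inner': {'x': 30, 'y': 50}}
After line 2 (inner x overwritten): d = {'inner': {'x': 117, 'y': 50}}

{'inner': {'x': 117, 'y': 50}}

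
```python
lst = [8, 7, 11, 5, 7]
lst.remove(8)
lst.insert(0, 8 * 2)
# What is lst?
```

After line 1: lst = [8, 7, 11, 5, 7]
After line 2 (remove first 8): lst = [7, 11, 5, 7]
After line 3 (insert 16 at index 0): lst = [16, 7, 11, 5, 7]

[16, 7, 11, 5, 7]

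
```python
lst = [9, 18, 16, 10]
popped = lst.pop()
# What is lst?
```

[9, 18, 16]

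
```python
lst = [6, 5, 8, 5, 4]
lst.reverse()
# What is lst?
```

[4, 5, 8, 5, 6]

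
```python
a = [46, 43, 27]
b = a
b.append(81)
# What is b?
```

After line 1: a = [46, 43, 27]
After line 2 (b = a is an alias, same object): a = [46, 43, 27], b = [46, 43, 27]
After line 3 (b.append mutates the shared list): a = [46, 43, 27, 81], b = [46, 43, 27, 81]

[46, 43, 27, 81]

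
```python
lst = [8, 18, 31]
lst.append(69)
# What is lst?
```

[8, 18, 31, 69]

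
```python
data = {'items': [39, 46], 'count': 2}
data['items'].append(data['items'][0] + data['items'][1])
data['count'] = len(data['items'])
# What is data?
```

After line 1: data = {'items': [39, 46], 'count': 2}
After line 2 (append 39 + 46 = 85): data = {'items': [39, 46, 85], 'count': 2}
After line 3 (count = len(items) = 3): data = {'items': [39, 46, 85], 'count': 3}

{'items': [39, 46, 85], 'count': 3}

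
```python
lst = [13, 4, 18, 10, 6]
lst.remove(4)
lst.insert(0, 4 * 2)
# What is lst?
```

After line 1: lst = [13, 4, 18, 10, 6]
After line 2 (remove first 4): lst = [13, 18, 10, 6]
After line 3 (insert 8 at index 0): lst = [8, 13, 18, 10, 6]

[8, 13, 18, 10, 6]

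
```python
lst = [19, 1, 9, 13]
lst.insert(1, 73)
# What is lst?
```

[19, 73, 1, 9, 13]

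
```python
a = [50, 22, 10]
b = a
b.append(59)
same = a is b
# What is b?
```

After line 1: a = [50, 22, 10]
After line 2 (b = a is an alias, same object): a = [50, 22, 10], b = [50, 22, 10]
After line 3 (b.append mutates the shared list): a = [50, 22, 10, 59], b = [50, 22, 10, 59]
After line 4 (same = a is b; same object -> True): same = True

[50, 22, 10, 59]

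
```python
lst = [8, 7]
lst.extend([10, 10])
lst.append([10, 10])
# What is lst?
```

After line 1: lst = [8, 7]
After line 2 (extend unpacks [10, 10]): lst = [8, 7, 10, 10]
After line 3 (append adds [10, 10] as single element): lst = [8, 7, 10, 10, [10, 10]]

[8, 7, 10, 10, [10, 10]]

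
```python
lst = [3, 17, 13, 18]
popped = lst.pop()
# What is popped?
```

18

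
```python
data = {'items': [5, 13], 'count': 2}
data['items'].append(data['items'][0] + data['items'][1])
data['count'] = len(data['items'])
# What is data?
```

After line 1: data = {'items': [5, 13], 'count': 2}
After line 2 (append 5 + 13 = 18): data = {'items': [5, 13, 18], 'count': 2}
After line 3 (count = len(items) = 3): data = {'items': [5, 13, 18], 'count': 3}

{'items': [5, 13, 18], 'count': 3}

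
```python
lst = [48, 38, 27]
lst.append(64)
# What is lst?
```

[48, 38, 27, 64]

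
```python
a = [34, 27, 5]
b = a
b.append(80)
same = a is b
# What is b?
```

After line 1: a = [34, 27, 5]
After line 2 (b = a is an alias, same object): a = [34, 27, 5], b = [34, 27, 5]
After line 3 (b.append mutates the shared list): a = [34, 27, 5, 80], b = [34, 27, 5, 80]
After line 4 (same = a is b; same object -> True): same = True

[34, 27, 5, 80]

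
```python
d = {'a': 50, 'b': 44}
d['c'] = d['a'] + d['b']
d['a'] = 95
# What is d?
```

After line 1: d = {'a': 50, 'b': 44}
After line 2 (d['c'] = 50 + 44): d = {'a': 50, 'b': 44, 'c': 94}
After line 3: d = {'a': 95, 'b': 44, 'c': 94}

{'a': 95, 'b': 44, 'c': 94}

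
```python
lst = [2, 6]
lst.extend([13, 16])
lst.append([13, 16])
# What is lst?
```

After line 1: lst = [2, 6]
After line 2 (extend unpacks [13, 16]): lst = [2, 6, 13, 16]
After line 3 (append adds [13, 16] as single element): lst = [2, 6, 13, 16, [13, 16]]

[2, 6, 13, 16, [13, 16]]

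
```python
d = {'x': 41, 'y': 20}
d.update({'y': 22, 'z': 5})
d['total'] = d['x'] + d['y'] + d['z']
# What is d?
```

After line 1: d = {'x': 41, 'y': 20}
After line 2 (y overwritten, z added): d = {'x': 41, 'y': 22, 'z': 5}
After line 3 (total = 41 + 22 + 5 = 68): d = {'x': 41, 'y': 22, 'z': 5, 'total': 68}

{'x': 41, 'y': 22, 'z': 5, 'total': 68}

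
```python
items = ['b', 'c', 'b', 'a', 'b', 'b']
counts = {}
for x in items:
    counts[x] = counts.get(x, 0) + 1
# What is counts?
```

Initial: counts = {}, items = ['b', 'c', 'b', 'a', 'b', 'b']
See 'b': counts = {'b': 1}
See 'c': counts = {'b': 1, 'c': 1}
See 'b': counts = {'b': 2, 'c': 1}
See 'a': counts = {'b': 2, 'c': 1, 'a': 1}
See 'b': counts = {'b': 3, 'c': 1, 'a': 1}
See 'b': counts = {'b': 4, 'c': 1, 'a': 1}

{'b': 4, 'c': 1, 'a': 1}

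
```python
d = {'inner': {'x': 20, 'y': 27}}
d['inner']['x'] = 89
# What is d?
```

After line 1: d = {'inner': {'x': 20, 'y': 27}}
After line 2 (inner x overwritten): d = {'inner': {'x': 89, 'y': 27}}

{'inner': {'x': 89, 'y': 27}}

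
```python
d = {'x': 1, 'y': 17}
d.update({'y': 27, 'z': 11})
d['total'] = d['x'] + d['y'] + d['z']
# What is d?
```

After line 1: d = {'x': 1, 'y': 17}
After line 2 (y overwritten, z added): d = {'x': 1, 'y': 27, 'z': 11}
After line 3 (total = 1 + 27 + 11 = 39): d = {'x': 1, 'y': 27, 'z': 11, 'total': 39}

{'x': 1, 'y': 27, 'z': 11, 'total': 39}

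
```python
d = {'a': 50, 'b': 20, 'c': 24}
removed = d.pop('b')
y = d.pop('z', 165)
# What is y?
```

After line 1: d = {'a': 50, 'b': 20, 'c': 24}
After line 2 (pop 'b' returns 20): d = {'a': 50, 'c': 24}, removed = 20
After line 3 (pop 'z' missing, returns default 165): d = {'a': 50, 'c': 24}, y = 165

165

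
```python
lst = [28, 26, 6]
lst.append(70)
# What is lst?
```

[28, 26, 6, 70]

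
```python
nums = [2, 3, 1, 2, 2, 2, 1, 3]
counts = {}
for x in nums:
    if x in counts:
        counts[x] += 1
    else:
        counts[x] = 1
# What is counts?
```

Initial: counts = {}, nums = [2, 3, 1, 2, 2, 2, 1, 3]
See 2: counts = {2: 1}
See 3: counts = {2: 1, 3: 1}
See 1: counts = {2: 1, 3: 1, 1: 1}
See 2: counts = {2: 2, 3: 1, 1: 1}
See 2: counts = {2: 3, 3: 1, 1: 1}
See 2: counts = {2: 4, 3: 1, 1: 1}
See 1: counts = {2: 4, 3: 1, 1: 2}
See 3: counts = {2: 4, 3: 2, 1: 2}

{2: 4, 3: 2, 1: 2}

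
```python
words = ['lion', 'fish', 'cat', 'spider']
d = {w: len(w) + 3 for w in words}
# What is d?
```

{'lion': 7, 'fish': 7, 'cat': 6, 'spider': 9}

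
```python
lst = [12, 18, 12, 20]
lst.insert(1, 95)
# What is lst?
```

[12, 95, 18, 12, 20]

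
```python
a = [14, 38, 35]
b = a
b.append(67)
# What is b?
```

After line 1: a = [14, 38, 35]
After line 2 (b = a is an alias, same object): a = [14, 38, 35], b = [14, 38, 35]
After line 3 (b.append mutates the shared list): a = [14, 38, 35, 67], b = [14, 38, 35, 67]

[14, 38, 35, 67]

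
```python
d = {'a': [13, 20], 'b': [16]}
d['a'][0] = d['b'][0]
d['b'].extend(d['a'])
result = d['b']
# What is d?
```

After line 1: d = {'a': [13, 20], 'b': [16]}
After line 2 (a[0] = b[0] = 16): d = {'a': [16, 20], 'b': [16]}
After line 3 (b.extend(a) appends [16, 20]): d = {'a': [16, 20], 'b': [16, 16, 20]}
After line 4: result = d['b'] = [16, 16, 20]

{'a': [16, 20], 'b': [16, 16, 20]}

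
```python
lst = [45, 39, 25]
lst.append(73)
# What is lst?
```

[45, 39, 25, 73]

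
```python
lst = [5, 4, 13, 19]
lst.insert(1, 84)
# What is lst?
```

[5, 84, 4, 13, 19]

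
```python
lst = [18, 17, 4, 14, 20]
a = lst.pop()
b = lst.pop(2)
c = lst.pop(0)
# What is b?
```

After line 1: lst = [18, 17, 4, 14, 20]
After line 2 (pop() -> a = 20): lst = [18, 17, 4, 14]
After line 3 (pop(2) -> b = 4): lst = [18, 17, 14]
After line 4 (pop(0) -> c = 18): lst = [17, 14]

4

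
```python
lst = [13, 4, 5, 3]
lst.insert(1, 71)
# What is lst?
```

[13, 71, 4, 5, 3]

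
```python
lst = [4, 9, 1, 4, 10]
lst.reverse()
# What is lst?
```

[10, 4, 1, 9, 4]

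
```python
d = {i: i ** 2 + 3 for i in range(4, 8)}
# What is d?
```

{4: 19, 5: 28, 6: 39, 7: 52}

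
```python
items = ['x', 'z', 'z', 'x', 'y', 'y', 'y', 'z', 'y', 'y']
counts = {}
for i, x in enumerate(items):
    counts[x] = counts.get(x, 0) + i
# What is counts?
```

Initial: counts = {}, items = ['x', 'z', 'z', 'x', 'y', 'y', 'y', 'z', 'y', 'y']
i=0, x='x': counts = {'x': 0}
i=1, x='z': counts = {'x': 0, 'z': 1}
i=2, x='z': counts = {'x': 0, 'z': 3}
i=3, x='x': counts = {'x': 3, 'z': 3}
i=4, x='y': counts = {'x': 3, 'z': 3, 'y': 4}
i=5, x='y': counts = {'x': 3, 'z': 3, 'y': 9}
i=6, x='y': counts = {'x': 3, 'z': 3, 'y': 15}
i=7, x='z': counts = {'x': 3, 'z': 10, 'y': 15}
i=8, x='y': counts = {'x': 3, 'z': 10, 'y': 23}
i=9, x='y': counts = {'x': 3, 'z': 10, 'y': 32}

{'x': 3, 'z': 10, 'y': 32}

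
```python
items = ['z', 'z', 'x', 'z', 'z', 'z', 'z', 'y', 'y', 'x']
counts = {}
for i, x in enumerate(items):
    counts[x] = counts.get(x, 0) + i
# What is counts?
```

Initial: counts = {}, items = ['z', 'z', 'x', 'z', 'z', 'z', 'z', 'y', 'y', 'x']
i=0, x='z': counts = {'z': 0}
i=1, x='z': counts = {'z': 1}
i=2, x='x': counts = {'z': 1, 'x': 2}
i=3, x='z': counts = {'z': 4, 'x': 2}
i=4, x='z': counts = {'z': 8, 'x': 2}
i=5, x='z': counts = {'z': 13, 'x': 2}
i=6, x='z': counts = {'z': 19, 'x': 2}
i=7, x='y': counts = {'z': 19, 'x': 2, 'y': 7}
i=8, x='y': counts = {'z': 19, 'x': 2, 'y': 15}
i=9, x='x': counts = {'z': 19, 'x': 11, 'y': 15}

{'z': 19, 'x': 11, 'y': 15}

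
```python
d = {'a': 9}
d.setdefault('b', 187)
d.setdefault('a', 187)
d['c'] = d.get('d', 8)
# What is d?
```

After line 1: d = {'a': 9}
After line 2 (setdefault adds 'b'=187): d = {'a': 9, 'b': 187}
After line 3 (setdefault 'a' no-op, already exists): d = {'a': 9, 'b': 187}
After line 4 (get('d', 8) returns default since 'd' not in d): d = {'a': 9, 'b': 187, 'c': 8}

{'a': 9, 'b': 187, 'c': 8}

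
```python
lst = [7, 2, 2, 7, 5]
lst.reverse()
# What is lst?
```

[5, 7, 2, 2, 7]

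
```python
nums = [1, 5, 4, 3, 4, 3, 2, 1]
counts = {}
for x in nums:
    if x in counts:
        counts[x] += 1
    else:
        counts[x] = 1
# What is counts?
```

Initial: counts = {}, nums = [1, 5, 4, 3, 4, 3, 2, 1]
See 1: counts = {1: 1}
See 5: counts = {1: 1, 5: 1}
See 4: counts = {1: 1, 5: 1, 4: 1}
See 3: counts = {1: 1, 5: 1, 4: 1, 3: 1}
See 4: counts = {1: 1, 5: 1, 4: 2, 3: 1}
See 3: counts = {1: 1, 5: 1, 4: 2, 3: 2}
See 2: counts = {1: 1, 5: 1, 4: 2, 3: 2, 2: 1}
See 1: counts = {1: 2, 5: 1, 4: 2, 3: 2, 2: 1}

{1: 2, 5: 1, 4: 2, 3: 2, 2: 1}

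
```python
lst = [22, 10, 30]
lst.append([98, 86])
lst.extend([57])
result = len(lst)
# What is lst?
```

After line 1: lst = [22, 10, 30]
After line 2 (append adds [98, 86] as single element): lst = [22, 10, 30, [98, 86]]
After line 3 (extend unpacks [57], adds 57): lst = [22, 10, 30, [98, 86], 57]
After line 4: result = len(lst) = 5

[22, 10, 30, [98, 86], 57]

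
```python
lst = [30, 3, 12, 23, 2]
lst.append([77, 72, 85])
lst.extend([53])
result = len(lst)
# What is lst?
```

After line 1: lst = [30, 3, 12, 23, 2]
After line 2 (append adds [77, 72, 85] as single element): lst = [30, 3, 12, 23, 2, [77, 72, 85]]
After line 3 (extend unpacks [53], adds 53): lst = [30, 3, 12, 23, 2, [77, 72, 85], 53]
After line 4: result = len(lst) = 7

[30, 3, 12, 23, 2, [77, 72, 85], 53]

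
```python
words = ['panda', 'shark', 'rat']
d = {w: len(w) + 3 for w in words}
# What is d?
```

{'panda': 8, 'shark': 8, 'rat': 6}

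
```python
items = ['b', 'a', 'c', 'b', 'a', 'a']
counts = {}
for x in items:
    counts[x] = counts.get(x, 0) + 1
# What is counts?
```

Initial: counts = {}, items = ['b', 'a', 'c', 'b', 'a', 'a']
See 'b': counts = {'b': 1}
See 'a': counts = {'b': 1, 'a': 1}
See 'c': counts = {'b': 1, 'a': 1, 'c': 1}
See 'b': counts = {'b': 2, 'a': 1, 'c': 1}
See 'a': counts = {'b': 2, 'a': 2, 'c': 1}
See 'a': counts = {'b': 2, 'a': 3, 'c': 1}

{'b': 2, 'a': 3, 'c': 1}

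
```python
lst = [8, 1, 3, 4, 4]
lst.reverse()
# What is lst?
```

[4, 4, 3, 1, 8]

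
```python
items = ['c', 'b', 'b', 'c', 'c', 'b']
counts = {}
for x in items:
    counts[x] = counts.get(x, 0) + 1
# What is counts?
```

Initial: counts = {}, items = ['c', 'b', 'b', 'c', 'c', 'b']
See 'c': counts = {'c': 1}
See 'b': counts = {'c': 1, 'b': 1}
See 'b': counts = {'c': 1, 'b': 2}
See 'c': counts = {'c': 2, 'b': 2}
See 'c': counts = {'c': 3, 'b': 2}
See 'b': counts = {'c': 3, 'b': 3}

{'c': 3, 'b': 3}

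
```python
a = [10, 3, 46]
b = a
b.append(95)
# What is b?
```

After line 1: a = [10, 3, 46]
After line 2 (b = a is an alias, same object): a = [10, 3, 46], b = [10, 3, 46]
After line 3 (b.append mutates the shared list): a = [10, 3, 46, 95], b = [10, 3, 46, 95]

[10, 3, 46, 95]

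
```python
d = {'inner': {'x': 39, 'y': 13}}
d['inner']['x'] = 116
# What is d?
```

After line 1: d = {'inner': {'x': 39, 'y': 13}}
After line 2 (inner x overwritten): d = {'inner': {'x': 116, 'y': 13}}

{'inner': {'x': 116, 'y': 13}}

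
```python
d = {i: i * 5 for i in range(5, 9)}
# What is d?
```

{5: 25, 6: 30, 7: 35, 8: 40}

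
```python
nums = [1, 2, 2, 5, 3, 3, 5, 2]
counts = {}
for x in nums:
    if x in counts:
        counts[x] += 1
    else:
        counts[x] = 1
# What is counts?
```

Initial: counts = {}, nums = [1, 2, 2, 5, 3, 3, 5, 2]
See 1: counts = {1: 1}
See 2: counts = {1: 1, 2: 1}
See 2: counts = {1: 1, 2: 2}
See 5: counts = {1: 1, 2: 2, 5: 1}
See 3: counts = {1: 1, 2: 2, 5: 1, 3: 1}
See 3: counts = {1: 1, 2: 2, 5: 1, 3: 2}
See 5: counts = {1: 1, 2: 2, 5: 2, 3: 2}
See 2: counts = {1: 1, 2: 3, 5: 2, 3: 2}

{1: 1, 2: 3, 5: 2, 3: 2}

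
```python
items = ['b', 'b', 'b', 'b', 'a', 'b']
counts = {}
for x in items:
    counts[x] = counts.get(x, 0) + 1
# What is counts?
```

Initial: counts = {}, items = ['b', 'b', 'b', 'b', 'a', 'b']
See 'b': counts = {'b': 1}
See 'b': counts = {'b': 2}
See 'b': counts = {'b': 3}
See 'b': counts = {'b': 4}
See 'a': counts = {'b': 4, 'a': 1}
See 'b': counts = {'b': 5, 'a': 1}

{'b': 5, 'a': 1}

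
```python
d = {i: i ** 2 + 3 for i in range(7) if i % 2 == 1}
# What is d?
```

{1: 4, 3: 12, 5: 28}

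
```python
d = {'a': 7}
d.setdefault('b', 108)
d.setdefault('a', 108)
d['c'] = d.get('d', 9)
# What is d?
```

After line 1: d = {'a': 7}
After line 2 (setdefault adds 'b'=108): d = {'a': 7, 'b': 108}
After line 3 (setdefault 'a' no-op, already exists): d = {'a': 7, 'b': 108}
After line 4 (get('d', 9) returns default since 'd' not in d): d = {'a': 7, 'b': 108, 'c': 9}

{'a': 7, 'b': 108, 'c': 9}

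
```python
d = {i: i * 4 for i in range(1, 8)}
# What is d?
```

{1: 4, 2: 8, 3: 12, 4: 16, 5: 20, 6: 24, 7: 28}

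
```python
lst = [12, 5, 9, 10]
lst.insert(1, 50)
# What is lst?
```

[12, 50, 5, 9, 10]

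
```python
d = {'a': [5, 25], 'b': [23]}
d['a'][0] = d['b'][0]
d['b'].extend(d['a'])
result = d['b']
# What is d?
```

After line 1: d = {'a': [5, 25], 'b': [23]}
After line 2 (a[0] = b[0] = 23): d = {'a': [23, 25], 'b': [23]}
After line 3 (b.extend(a) appends [23, 25]): d = {'a': [23, 25], 'b': [23, 23, 25]}
After line 4: result = d['b'] = [23, 23, 25]

{'a': [23, 25], 'b': [23, 23, 25]}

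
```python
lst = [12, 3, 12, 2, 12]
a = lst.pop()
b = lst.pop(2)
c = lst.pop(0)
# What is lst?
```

After line 1: lst = [12, 3, 12, 2, 12]
After line 2 (pop() -> a = 12): lst = [12, 3, 12, 2]
After line 3 (pop(2) -> b = 12): lst = [12, 3, 2]
After line 4 (pop(0) -> c = 12): lst = [3, 2]

[3, 2]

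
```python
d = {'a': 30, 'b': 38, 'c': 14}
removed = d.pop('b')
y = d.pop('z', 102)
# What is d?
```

After line 1: d = {'a': 30, 'b': 38, 'c': 14}
After line 2 (pop 'b' returns 38): d = {'a': 30, 'c': 14}, removed = 38
After line 3 (pop 'z' missing, returns default 102): d = {'a': 30, 'c': 14}, y = 102

{'a': 30, 'c': 14}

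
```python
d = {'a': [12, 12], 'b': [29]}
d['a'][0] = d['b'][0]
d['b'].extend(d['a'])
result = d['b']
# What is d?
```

After line 1: d = {'a': [12, 12], 'b': [29]}
After line 2 (a[0] = b[0] = 29): d = {'a': [29, 12], 'b': [29]}
After line 3 (b.extend(a) appends [29, 12]): d = {'a': [29, 12], 'b': [29, 29, 12]}
After line 4: result = d['b'] = [29, 29, 12]

{'a': [29, 12], 'b': [29, 29, 12]}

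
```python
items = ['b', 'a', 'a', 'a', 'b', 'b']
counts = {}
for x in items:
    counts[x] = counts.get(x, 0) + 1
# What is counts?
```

Initial: counts = {}, items = ['b', 'a', 'a', 'a', 'b', 'b']
See 'b': counts = {'b': 1}
See 'a': counts = {'b': 1, 'a': 1}
See 'a': counts = {'b': 1, 'a': 2}
See 'a': counts = {'b': 1, 'a': 3}
See 'b': counts = {'b': 2, 'a': 3}
See 'b': counts = {'b': 3, 'a': 3}

{'b': 3, 'a': 3}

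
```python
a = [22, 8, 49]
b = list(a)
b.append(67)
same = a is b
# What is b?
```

After line 1: a = [22, 8, 49]
After line 2 (b = list(a) is a shallow copy, new object): a = [22, 8, 49], b = [22, 8, 49]
After line 3 (append only mutates b): a = [22, 8, 49], b = [22, 8, 49, 67]
After line 4 (same = a is b; different objects -> False): same = False

[22, 8, 49, 67]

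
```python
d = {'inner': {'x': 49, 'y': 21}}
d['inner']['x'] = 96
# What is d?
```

After line 1: d = {'inner': {'x': 49, 'y': 21}}
After line 2 (inner x overwritten): d = {'inner': {'x': 96, 'y': 21}}

{'inner': {'x': 96, 'y': 21}}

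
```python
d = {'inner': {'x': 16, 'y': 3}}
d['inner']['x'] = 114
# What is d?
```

After line 1: d = {'inner': {'x': 16, 'y': 3}}
After line 2 (inner x overwritten): d = {'inner': {'x': 114, 'y': 3}}

{'inner': {'x': 114, 'y': 3}}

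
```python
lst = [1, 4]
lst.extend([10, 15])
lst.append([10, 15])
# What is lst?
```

After line 1: lst = [1, 4]
After line 2 (extend unpacks [10, 15]): lst = [1, 4, 10, 15]
After line 3 (append adds [10, 15] as single element): lst = [1, 4, 10, 15, [10, 15]]

[1, 4, 10, 15, [10, 15]]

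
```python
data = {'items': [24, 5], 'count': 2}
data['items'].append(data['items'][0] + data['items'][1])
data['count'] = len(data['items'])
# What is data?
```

After line 1: data = {'items': [24, 5], 'count': 2}
After line 2 (append 24 + 5 = 29): data = {'items': [24, 5, 29], 'count': 2}
After line 3 (count = len(items) = 3): data = {'items': [24, 5, 29], 'count': 3}

{'items': [24, 5, 29], 'count': 3}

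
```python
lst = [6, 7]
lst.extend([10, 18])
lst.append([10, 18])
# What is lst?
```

After line 1: lst = [6, 7]
After line 2 (extend unpacks [10, 18]): lst = [6, 7, 10, 18]
After line 3 (append adds [10, 18] as single element): lst = [6, 7, 10, 18, [10, 18]]

[6, 7, 10, 18, [10, 18]]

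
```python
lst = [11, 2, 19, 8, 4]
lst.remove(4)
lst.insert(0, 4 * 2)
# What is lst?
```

After line 1: lst = [11, 2, 19, 8, 4]
After line 2 (remove first 4): lst = [11, 2, 19, 8]
After line 3 (insert 8 at index 0): lst = [8, 11, 2, 19, 8]

[8, 11, 2, 19, 8]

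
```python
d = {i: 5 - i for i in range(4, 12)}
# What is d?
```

{4: 1, 5: 0, 6: -1, 7: -2, 8: -3, 9: -4, 10: -5, 11: -6}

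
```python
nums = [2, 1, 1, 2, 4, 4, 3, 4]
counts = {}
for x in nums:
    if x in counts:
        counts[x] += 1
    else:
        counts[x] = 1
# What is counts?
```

Initial: counts = {}, nums = [2, 1, 1, 2, 4, 4, 3, 4]
See 2: counts = {2: 1}
See 1: counts = {2: 1, 1: 1}
See 1: counts = {2: 1, 1: 2}
See 2: counts = {2: 2, 1: 2}
See 4: counts = {2: 2, 1: 2, 4: 1}
See 4: counts = {2: 2, 1: 2, 4: 2}
See 3: counts = {2: 2, 1: 2, 4: 2, 3: 1}
See 4: counts = {2: 2, 1: 2, 4: 3, 3: 1}

{2: 2, 1: 2, 4: 3, 3: 1}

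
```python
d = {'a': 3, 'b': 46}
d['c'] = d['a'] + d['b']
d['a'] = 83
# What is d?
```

After line 1: d = {'a': 3, 'b': 46}
After line 2 (d['c'] = 3 + 46): d = {'a': 3, 'b': 46, 'c': 49}
After line 3: d = {'a': 83, 'b': 46, 'c': 49}

{'a': 83, 'b': 46, 'c': 49}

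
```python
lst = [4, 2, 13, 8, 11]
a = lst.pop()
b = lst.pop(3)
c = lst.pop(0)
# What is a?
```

After line 1: lst = [4, 2, 13, 8, 11]
After line 2 (pop() -> a = 11): lst = [4, 2, 13, 8]
After line 3 (pop(3) -> b = 8): lst = [4, 2, 13]
After line 4 (pop(0) -> c = 4): lst = [2, 13]

11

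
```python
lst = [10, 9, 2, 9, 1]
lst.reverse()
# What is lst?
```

[1, 9, 2, 9, 10]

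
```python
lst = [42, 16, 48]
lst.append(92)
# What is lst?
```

[42, 16, 48, 92]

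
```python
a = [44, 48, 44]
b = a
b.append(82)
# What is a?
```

After line 1: a = [44, 48, 44]
After line 2 (b = a is an alias, same object): a = [44, 48, 44], b = [44, 48, 44]
After line 3 (b.append mutates the shared list): a = [44, 48, 44, 82], b = [44, 48, 44, 82]

[44, 48, 44, 82]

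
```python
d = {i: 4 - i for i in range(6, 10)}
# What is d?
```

{6: -2, 7: -3, 8: -4, 9: -5}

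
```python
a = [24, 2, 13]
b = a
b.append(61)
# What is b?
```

After line 1: a = [24, 2, 13]
After line 2 (b = a is an alias, same object): a = [24, 2, 13], b = [24, 2, 13]
After line 3 (b.append mutates the shared list): a = [24, 2, 13, 61], b = [24, 2, 13, 61]

[24, 2, 13, 61]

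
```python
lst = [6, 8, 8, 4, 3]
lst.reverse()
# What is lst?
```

[3, 4, 8, 8, 6]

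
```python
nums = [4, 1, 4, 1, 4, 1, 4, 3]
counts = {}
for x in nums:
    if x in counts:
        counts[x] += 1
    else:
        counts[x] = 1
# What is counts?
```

Initial: counts = {}, nums = [4, 1, 4, 1, 4, 1, 4, 3]
See 4: counts = {4: 1}
See 1: counts = {4: 1, 1: 1}
See 4: counts = {4: 2, 1: 1}
See 1: counts = {4: 2, 1: 2}
See 4: counts = {4: 3, 1: 2}
See 1: counts = {4: 3, 1: 3}
See 4: counts = {4: 4, 1: 3}
See 3: counts = {4: 4, 1: 3, 3: 1}

{4: 4, 1: 3, 3: 1}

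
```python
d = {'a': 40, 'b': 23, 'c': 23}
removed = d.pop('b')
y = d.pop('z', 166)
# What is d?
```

After line 1: d = {'a': 40, 'b': 23, 'c': 23}
After line 2 (pop 'b' returns 23): d = {'a': 40, 'c': 23}, removed = 23
After line 3 (pop 'z' missing, returns default 166): d = {'a': 40, 'c': 23}, y = 166

{'a': 40, 'c': 23}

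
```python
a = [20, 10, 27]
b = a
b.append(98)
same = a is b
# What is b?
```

After line 1: a = [20, 10, 27]
After line 2 (b = a is an alias, same object): a = [20, 10, 27], b = [20, 10, 27]
After line 3 (b.append mutates the shared list): a = [20, 10, 27, 98], b = [20, 10, 27, 98]
After line 4 (same = a is b; same object -> True): same = True

[20, 10, 27, 98]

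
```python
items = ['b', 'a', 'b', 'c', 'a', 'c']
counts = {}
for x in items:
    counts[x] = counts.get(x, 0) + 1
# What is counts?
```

Initial: counts = {}, items = ['b', 'a', 'b', 'c', 'a', 'c']
See 'b': counts = {'b': 1}
See 'a': counts = {'b': 1, 'a': 1}
See 'b': counts = {'b': 2, 'a': 1}
See 'c': counts = {'b': 2, 'a': 1, 'c': 1}
See 'a': counts = {'b': 2, 'a': 2, 'c': 1}
See 'c': counts = {'b': 2, 'a': 2, 'c': 2}

{'b': 2, 'a': 2, 'c': 2}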